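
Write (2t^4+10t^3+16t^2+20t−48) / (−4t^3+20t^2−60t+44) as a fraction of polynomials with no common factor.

(−t^3−6t^2−14t−24)/(2t^2−8t+22)

Repeated division with remainder:
  2t^4+10t^3+16t^2+20t−48 = (−(1/2)t−5)(−4t^3+20t^2−60t+44) + (86t^2−258t+172)
  −4t^3+20t^2−60t+44 = (−(2/43)t+4/43)(86t^2−258t+172) + (−28t+28)
  86t^2−258t+172 = (−(43/14)t+43/7)(−28t+28) + (0)
Last nonzero remainder: −28t+28. Dividing through by −28 gives the monic gcd t−1.
Cancel t−1 from numerator and denominator to get the reduced form.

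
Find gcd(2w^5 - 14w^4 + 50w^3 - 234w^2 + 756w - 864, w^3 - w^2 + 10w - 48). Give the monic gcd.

w^3 - w^2 + 10w - 48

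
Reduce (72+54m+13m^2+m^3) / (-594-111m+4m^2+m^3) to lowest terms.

(12+7m+m^2)/(-99-2m+m^2)

By polynomial division,
  m^3+13m^2+54m+72 = (m^3+4m^2-111m-594) + (9m^2+165m+666)
  m^3+4m^2-111m-594 = ((1/9)m-43/27)(9m^2+165m+666) + ((700/9)m+1400/3)
  9m^2+165m+666 = ((81/700)m+999/700)((700/9)m+1400/3) + (0)
Last nonzero remainder: (700/9)m+1400/3. Dividing through by 700/9 gives the monic gcd m+6.
Cancel m+6 from numerator and denominator to get the reduced form.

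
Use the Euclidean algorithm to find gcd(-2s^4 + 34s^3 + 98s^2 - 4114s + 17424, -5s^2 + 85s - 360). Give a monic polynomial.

s^2 - 17s + 72

By polynomial division,
  -2s^4 + 34s^3 + 98s^2 - 4114s + 17424 = ((2/5)s^2 - 242/5)(-5s^2 + 85s - 360) + (0)
Last nonzero remainder: -5s^2 + 85s - 360. Dividing through by -5 gives the monic gcd s^2 - 17s + 72.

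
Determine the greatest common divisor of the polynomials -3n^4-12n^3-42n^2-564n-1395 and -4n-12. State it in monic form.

n+3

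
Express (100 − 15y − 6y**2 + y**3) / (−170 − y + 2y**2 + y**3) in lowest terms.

Euclidean algorithm in ℚ[y]:
  y**3 − 6y**2 − 15y + 100 = (y**3 + 2y**2 − y − 170) + (−8y**2 − 14y + 270)
  y**3 + 2y**2 − y − 170 = (−(1/8)y − 1/32)(−8y**2 − 14y + 270) + ((517/16)y − 2585/16)
  −8y**2 − 14y + 270 = (−(128/517)y − 864/517)((517/16)y − 2585/16) + (0)
Last nonzero remainder: (517/16)y − 2585/16. Dividing through by 517/16 gives the monic gcd y − 5.
Cancel y − 5 from numerator and denominator to get the reduced form.

(−20 − y + y**2)/(34 + 7y + y**2)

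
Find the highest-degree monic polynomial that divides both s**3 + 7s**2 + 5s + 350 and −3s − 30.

s + 10

Apply the Euclidean algorithm:
  s**3 + 7s**2 + 5s + 350 = (−(1/3)s**2 + s − 35/3)(−3s − 30) + (0)
Last nonzero remainder: −3s − 30. Dividing through by −3 gives the monic gcd s + 10.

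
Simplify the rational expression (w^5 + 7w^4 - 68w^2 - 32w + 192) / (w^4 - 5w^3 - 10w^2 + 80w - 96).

Repeated division with remainder:
  w^5 + 7w^4 - 68w^2 - 32w + 192 = (w + 12)(w^4 - 5w^3 - 10w^2 + 80w - 96) + (70w^3 - 28w^2 - 896w + 1344)
  w^4 - 5w^3 - 10w^2 + 80w - 96 = ((1/70)w - 23/350)(70w^3 - 28w^2 - 896w + 1344) + ((24/25)w^2 + (48/25)w - 192/25)
  70w^3 - 28w^2 - 896w + 1344 = ((875/12)w - 175)((24/25)w^2 + (48/25)w - 192/25) + (0)
Last nonzero remainder: (24/25)w^2 + (48/25)w - 192/25. Dividing through by 24/25 gives the monic gcd w^2 + 2w - 8.
Cancel w^2 + 2w - 8 from numerator and denominator to get the reduced form.

(w^3 + 5w^2 - 2w - 24)/(w^2 - 7w + 12)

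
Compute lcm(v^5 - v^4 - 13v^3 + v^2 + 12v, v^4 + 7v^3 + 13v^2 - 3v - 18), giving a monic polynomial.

v^7 + 4v^6 - 12v^5 - 70v^4 - 61v^3 + 66v^2 + 72v

By polynomial division,
  v^5 - v^4 - 13v^3 + v^2 + 12v = (v - 8)(v^4 + 7v^3 + 13v^2 - 3v - 18) + (30v^3 + 108v^2 + 6v - 144)
  v^4 + 7v^3 + 13v^2 - 3v - 18 = ((1/30)v + 17/150)(30v^3 + 108v^2 + 6v - 144) + ((14/25)v^2 + (28/25)v - 42/25)
  30v^3 + 108v^2 + 6v - 144 = ((375/7)v + 600/7)((14/25)v^2 + (28/25)v - 42/25) + (0)
Last nonzero remainder: (14/25)v^2 + (28/25)v - 42/25. Dividing through by 14/25 gives the monic gcd v^2 + 2v - 3.
Then lcm(f, g) = f·g / gcd(f, g); expanding and making the result monic gives the answer.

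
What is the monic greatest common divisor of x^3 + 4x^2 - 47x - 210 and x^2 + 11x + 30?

Apply the Euclidean algorithm:
  x^3 + 4x^2 - 47x - 210 = (x - 7)(x^2 + 11x + 30) + (0)
The last nonzero remainder x^2 + 11x + 30 is already monic.

x^2 + 11x + 30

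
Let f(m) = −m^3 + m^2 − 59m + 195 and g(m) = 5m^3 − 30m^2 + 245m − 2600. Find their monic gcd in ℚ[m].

Repeated division with remainder:
  −m^3 + m^2 − 59m + 195 = (−1/5)(5m^3 − 30m^2 + 245m − 2600) + (−5m^2 − 10m − 325)
  5m^3 − 30m^2 + 245m − 2600 = (−m + 8)(−5m^2 − 10m − 325) + (0)
Last nonzero remainder: −5m^2 − 10m − 325. Dividing through by −5 gives the monic gcd m^2 + 2m + 65.

m^2 + 2m + 65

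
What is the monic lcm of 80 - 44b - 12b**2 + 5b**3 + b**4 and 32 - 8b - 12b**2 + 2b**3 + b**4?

160 - 8b - 68b**2 - 2b**3 + 7b**4 + b**5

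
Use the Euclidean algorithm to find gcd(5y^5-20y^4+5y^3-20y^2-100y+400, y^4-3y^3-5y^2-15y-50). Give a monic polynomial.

y^3+2y^2+5y+10

Apply the Euclidean algorithm:
  5y^5-20y^4+5y^3-20y^2-100y+400 = (5y-5)(y^4-3y^3-5y^2-15y-50) + (15y^3+30y^2+75y+150)
  y^4-3y^3-5y^2-15y-50 = ((1/15)y-1/3)(15y^3+30y^2+75y+150) + (0)
Last nonzero remainder: 15y^3+30y^2+75y+150. Dividing through by 15 gives the monic gcd y^3+2y^2+5y+10.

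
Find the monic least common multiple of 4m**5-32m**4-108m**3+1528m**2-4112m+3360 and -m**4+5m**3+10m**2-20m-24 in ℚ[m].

Apply the Euclidean algorithm:
  4m**5-32m**4-108m**3+1528m**2-4112m+3360 = (-4m+12)(-m**4+5m**3+10m**2-20m-24) + (-128m**3+1328m**2-3968m+3648)
  -m**4+5m**3+10m**2-20m-24 = ((1/128)m+43/1024)(-128m**3+1328m**2-3968m+3648) + (-(945/64)m**2+(945/8)m-2835/16)
  -128m**3+1328m**2-3968m+3648 = ((8192/945)m-19456/945)(-(945/64)m**2+(945/8)m-2835/16) + (0)
Last nonzero remainder: -(945/64)m**2+(945/8)m-2835/16. Dividing through by -945/64 gives the monic gcd m**2-8m+12.
Then lcm(f, g) = f·g / gcd(f, g); expanding and making the result monic gives the answer.

m**7-5m**6-49m**5+285m**4+64m**3-1480m**2+464m+1680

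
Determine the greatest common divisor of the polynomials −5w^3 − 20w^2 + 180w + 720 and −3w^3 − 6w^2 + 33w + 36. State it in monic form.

Repeated division with remainder:
  −5w^3 − 20w^2 + 180w + 720 = (5/3)(−3w^3 − 6w^2 + 33w + 36) + (−10w^2 + 125w + 660)
  −3w^3 − 6w^2 + 33w + 36 = ((3/10)w + 87/20)(−10w^2 + 125w + 660) + (−(2835/4)w − 2835)
  −10w^2 + 125w + 660 = ((8/567)w − 44/189)(−(2835/4)w − 2835) + (0)
Last nonzero remainder: −(2835/4)w − 2835. Dividing through by −2835/4 gives the monic gcd w + 4.

w + 4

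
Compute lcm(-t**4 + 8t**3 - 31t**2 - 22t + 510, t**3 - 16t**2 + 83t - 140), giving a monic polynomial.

Repeated division with remainder:
  -t**4 + 8t**3 - 31t**2 - 22t + 510 = (-t - 8)(t**3 - 16t**2 + 83t - 140) + (-76t**2 + 502t - 610)
  t**3 - 16t**2 + 83t - 140 = (-(1/76)t + 357/2888)(-76t**2 + 502t - 610) + ((18655/1444)t - 93275/1444)
  -76t**2 + 502t - 610 = (-(109744/18655)t + 176168/18655)((18655/1444)t - 93275/1444) + (0)
Last nonzero remainder: (18655/1444)t - 93275/1444. Dividing through by 18655/1444 gives the monic gcd t - 5.
Then lcm(f, g) = f·g / gcd(f, g); expanding and making the result monic gives the answer.

t**6 - 19t**5 + 147t**4 - 543t**3 + 116t**2 + 6226t - 14280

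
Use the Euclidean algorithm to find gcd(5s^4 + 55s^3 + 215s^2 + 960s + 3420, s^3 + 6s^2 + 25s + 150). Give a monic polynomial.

s + 6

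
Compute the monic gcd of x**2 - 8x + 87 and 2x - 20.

By polynomial division,
  x**2 - 8x + 87 = ((1/2)x + 1)(2x - 20) + (107)
  2x - 20 = ((2/107)x - 20/107)(107) + (0)
The last nonzero remainder is the constant 107, so the polynomials are coprime and gcd = 1.

1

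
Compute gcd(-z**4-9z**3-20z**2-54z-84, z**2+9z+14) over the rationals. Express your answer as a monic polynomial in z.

Euclidean algorithm in ℚ[z]:
  -z**4-9z**3-20z**2-54z-84 = (-z**2-6)(z**2+9z+14) + (0)
The last nonzero remainder z**2+9z+14 is already monic.

z**2+9z+14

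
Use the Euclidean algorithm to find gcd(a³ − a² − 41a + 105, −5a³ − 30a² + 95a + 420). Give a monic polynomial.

a + 7

Repeated division with remainder:
  a³ − a² − 41a + 105 = (−1/5)(−5a³ − 30a² + 95a + 420) + (−7a² − 22a + 189)
  −5a³ − 30a² + 95a + 420 = ((5/7)a + 100/49)(−7a² − 22a + 189) + ((240/49)a + 240/7)
  −7a² − 22a + 189 = (−(343/240)a + 441/80)((240/49)a + 240/7) + (0)
Last nonzero remainder: (240/49)a + 240/7. Dividing through by 240/49 gives the monic gcd a + 7.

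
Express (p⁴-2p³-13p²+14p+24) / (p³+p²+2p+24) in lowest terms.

(p³-5p²+2p+8)/(p²-2p+8)

Euclidean algorithm in ℚ[p]:
  p⁴-2p³-13p²+14p+24 = (p-3)(p³+p²+2p+24) + (-12p²-4p+96)
  p³+p²+2p+24 = (-(1/12)p-1/18)(-12p²-4p+96) + ((88/9)p+88/3)
  -12p²-4p+96 = (-(27/22)p+36/11)((88/9)p+88/3) + (0)
Last nonzero remainder: (88/9)p+88/3. Dividing through by 88/9 gives the monic gcd p+3.
Cancel p+3 from numerator and denominator to get the reduced form.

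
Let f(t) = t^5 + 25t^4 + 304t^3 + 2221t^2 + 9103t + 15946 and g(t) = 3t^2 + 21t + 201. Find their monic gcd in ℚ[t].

t^2 + 7t + 67

Apply the Euclidean algorithm:
  t^5 + 25t^4 + 304t^3 + 2221t^2 + 9103t + 15946 = ((1/3)t^3 + 6t^2 + 37t + 238/3)(3t^2 + 21t + 201) + (0)
Last nonzero remainder: 3t^2 + 21t + 201. Dividing through by 3 gives the monic gcd t^2 + 7t + 67.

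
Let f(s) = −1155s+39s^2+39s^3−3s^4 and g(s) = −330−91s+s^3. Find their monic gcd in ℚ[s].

−55−6s+s^2

By polynomial division,
  −3s^4+39s^3+39s^2−1155s = (−3s+39)(s^3−91s−330) + (−234s^2+1404s+12870)
  s^3−91s−330 = (−(1/234)s−1/39)(−234s^2+1404s+12870) + (0)
Last nonzero remainder: −234s^2+1404s+12870. Dividing through by −234 gives the monic gcd s^2−6s−55.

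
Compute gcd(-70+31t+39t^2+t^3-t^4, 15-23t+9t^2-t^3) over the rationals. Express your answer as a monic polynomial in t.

-1+t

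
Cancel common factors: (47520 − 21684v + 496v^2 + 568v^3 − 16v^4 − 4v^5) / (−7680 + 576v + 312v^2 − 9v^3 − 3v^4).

Repeated division with remainder:
  −4v^5 − 16v^4 + 568v^3 + 496v^2 − 21684v + 47520 = ((4/3)v + 4/3)(−3v^4 − 9v^3 + 312v^2 + 576v − 7680) + (164v^3 − 688v^2 − 12212v + 57760)
  −3v^4 − 9v^3 + 312v^2 + 576v − 7680 = (−(3/164)v − 885/6724)(164v^3 − 688v^2 − 12212v + 57760) + (−(3267/1681)v^2 + (42471/1681)v − 130680/1681)
  164v^3 − 688v^2 − 12212v + 57760 = (−(275684/3267)v − 2427364/3267)(−(3267/1681)v^2 + (42471/1681)v − 130680/1681) + (0)
Last nonzero remainder: −(3267/1681)v^2 + (42471/1681)v − 130680/1681. Dividing through by −3267/1681 gives the monic gcd v^2 − 13v + 40.
Cancel v^2 − 13v + 40 from numerator and denominator to get the reduced form.

(−1188 + 156v + 68v^2 + 4v^3)/(192 + 48v + 3v^2)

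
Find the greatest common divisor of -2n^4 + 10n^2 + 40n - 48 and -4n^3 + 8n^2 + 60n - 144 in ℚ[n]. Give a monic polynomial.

n - 3

Apply the Euclidean algorithm:
  -2n^4 + 10n^2 + 40n - 48 = ((1/2)n + 1)(-4n^3 + 8n^2 + 60n - 144) + (-28n^2 + 52n + 96)
  -4n^3 + 8n^2 + 60n - 144 = ((1/7)n - 1/49)(-28n^2 + 52n + 96) + ((2320/49)n - 6960/49)
  -28n^2 + 52n + 96 = (-(343/580)n - 98/145)((2320/49)n - 6960/49) + (0)
Last nonzero remainder: (2320/49)n - 6960/49. Dividing through by 2320/49 gives the monic gcd n - 3.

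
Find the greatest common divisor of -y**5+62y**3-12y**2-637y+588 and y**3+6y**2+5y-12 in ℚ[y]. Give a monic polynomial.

y**2+3y-4

Repeated division with remainder:
  -y**5+62y**3-12y**2-637y+588 = (-y**2+6y+31)(y**3+6y**2+5y-12) + (-240y**2-720y+960)
  y**3+6y**2+5y-12 = (-(1/240)y-1/80)(-240y**2-720y+960) + (0)
Last nonzero remainder: -240y**2-720y+960. Dividing through by -240 gives the monic gcd y**2+3y-4.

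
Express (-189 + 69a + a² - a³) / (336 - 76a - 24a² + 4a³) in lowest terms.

Repeated division with remainder:
  -a³ + a² + 69a - 189 = (-1/4)(4a³ - 24a² - 76a + 336) + (-5a² + 50a - 105)
  4a³ - 24a² - 76a + 336 = (-(4/5)a - 16/5)(-5a² + 50a - 105) + (0)
Last nonzero remainder: -5a² + 50a - 105. Dividing through by -5 gives the monic gcd a² - 10a + 21.
Cancel a² - 10a + 21 from numerator and denominator to get the reduced form.

(-9 - a)/(16 + 4a)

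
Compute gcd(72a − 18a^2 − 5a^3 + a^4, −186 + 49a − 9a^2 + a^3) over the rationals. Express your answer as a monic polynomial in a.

By polynomial division,
  a^4 − 5a^3 − 18a^2 + 72a = (a + 4)(a^3 − 9a^2 + 49a − 186) + (−31a^2 + 62a + 744)
  a^3 − 9a^2 + 49a − 186 = (−(1/31)a + 7/31)(−31a^2 + 62a + 744) + (59a − 354)
  −31a^2 + 62a + 744 = (−(31/59)a − 124/59)(59a − 354) + (0)
Last nonzero remainder: 59a − 354. Dividing through by 59 gives the monic gcd a − 6.

−6 + a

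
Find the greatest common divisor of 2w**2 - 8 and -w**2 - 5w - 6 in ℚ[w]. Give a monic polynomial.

w + 2

By polynomial division,
  2w**2 - 8 = (-2)(-w**2 - 5w - 6) + (-10w - 20)
  -w**2 - 5w - 6 = ((1/10)w + 3/10)(-10w - 20) + (0)
Last nonzero remainder: -10w - 20. Dividing through by -10 gives the monic gcd w + 2.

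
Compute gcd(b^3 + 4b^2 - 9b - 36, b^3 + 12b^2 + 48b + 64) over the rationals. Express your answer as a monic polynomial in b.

b + 4

By polynomial division,
  b^3 + 4b^2 - 9b - 36 = (b^3 + 12b^2 + 48b + 64) + (-8b^2 - 57b - 100)
  b^3 + 12b^2 + 48b + 64 = (-(1/8)b - 39/64)(-8b^2 - 57b - 100) + ((49/64)b + 49/16)
  -8b^2 - 57b - 100 = (-(512/49)b - 1600/49)((49/64)b + 49/16) + (0)
Last nonzero remainder: (49/64)b + 49/16. Dividing through by 49/64 gives the monic gcd b + 4.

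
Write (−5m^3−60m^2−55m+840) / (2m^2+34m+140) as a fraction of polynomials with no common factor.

(−5m^2−25m+120)/(2m+20)

Apply the Euclidean algorithm:
  −5m^3−60m^2−55m+840 = (−(5/2)m+25/2)(2m^2+34m+140) + (−130m−910)
  2m^2+34m+140 = (−(1/65)m−2/13)(−130m−910) + (0)
Last nonzero remainder: −130m−910. Dividing through by −130 gives the monic gcd m+7.
Cancel m+7 from numerator and denominator to get the reduced form.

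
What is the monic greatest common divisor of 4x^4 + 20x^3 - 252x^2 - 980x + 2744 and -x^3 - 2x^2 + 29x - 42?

Euclidean algorithm in ℚ[x]:
  4x^4 + 20x^3 - 252x^2 - 980x + 2744 = (-4x - 12)(-x^3 - 2x^2 + 29x - 42) + (-160x^2 - 800x + 2240)
  -x^3 - 2x^2 + 29x - 42 = ((1/160)x - 3/160)(-160x^2 - 800x + 2240) + (0)
Last nonzero remainder: -160x^2 - 800x + 2240. Dividing through by -160 gives the monic gcd x^2 + 5x - 14.

x^2 + 5x - 14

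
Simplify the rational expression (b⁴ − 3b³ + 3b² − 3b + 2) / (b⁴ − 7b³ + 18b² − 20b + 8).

(b² + 1)/(b² − 4b + 4)

Repeated division with remainder:
  b⁴ − 3b³ + 3b² − 3b + 2 = (b⁴ − 7b³ + 18b² − 20b + 8) + (4b³ − 15b² + 17b − 6)
  b⁴ − 7b³ + 18b² − 20b + 8 = ((1/4)b − 13/16)(4b³ − 15b² + 17b − 6) + ((25/16)b² − (75/16)b + 25/8)
  4b³ − 15b² + 17b − 6 = ((64/25)b − 48/25)((25/16)b² − (75/16)b + 25/8) + (0)
Last nonzero remainder: (25/16)b² − (75/16)b + 25/8. Dividing through by 25/16 gives the monic gcd b² − 3b + 2.
Cancel b² − 3b + 2 from numerator and denominator to get the reduced form.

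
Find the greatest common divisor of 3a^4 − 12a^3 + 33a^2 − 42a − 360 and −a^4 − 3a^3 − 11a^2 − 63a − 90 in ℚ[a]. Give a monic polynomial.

a^3 + 11a + 30

Repeated division with remainder:
  3a^4 − 12a^3 + 33a^2 − 42a − 360 = (−3)(−a^4 − 3a^3 − 11a^2 − 63a − 90) + (−21a^3 − 231a − 630)
  −a^4 − 3a^3 − 11a^2 − 63a − 90 = ((1/21)a + 1/7)(−21a^3 − 231a − 630) + (0)
Last nonzero remainder: −21a^3 − 231a − 630. Dividing through by −21 gives the monic gcd a^3 + 11a + 30.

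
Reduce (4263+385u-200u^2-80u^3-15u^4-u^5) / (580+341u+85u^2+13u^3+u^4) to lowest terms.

(147-7u-11u^2-u^3)/(20+9u+u^2)

Apply the Euclidean algorithm:
  -u^5-15u^4-80u^3-200u^2+385u+4263 = (-u-2)(u^4+13u^3+85u^2+341u+580) + (31u^3+311u^2+1647u+5423)
  u^4+13u^3+85u^2+341u+580 = ((1/31)u+92/961)(31u^3+311u^2+1647u+5423) + ((2016/961)u^2+(8064/961)u+58464/961)
  31u^3+311u^2+1647u+5423 = ((29791/2016)u+179707/2016)((2016/961)u^2+(8064/961)u+58464/961) + (0)
Last nonzero remainder: (2016/961)u^2+(8064/961)u+58464/961. Dividing through by 2016/961 gives the monic gcd u^2+4u+29.
Cancel u^2+4u+29 from numerator and denominator to get the reduced form.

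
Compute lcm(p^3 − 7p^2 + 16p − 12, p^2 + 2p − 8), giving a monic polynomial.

p^4 − 3p^3 − 12p^2 + 52p − 48

Euclidean algorithm in ℚ[p]:
  p^3 − 7p^2 + 16p − 12 = (p − 9)(p^2 + 2p − 8) + (42p − 84)
  p^2 + 2p − 8 = ((1/42)p + 2/21)(42p − 84) + (0)
Last nonzero remainder: 42p − 84. Dividing through by 42 gives the monic gcd p − 2.
Then lcm(f, g) = f·g / gcd(f, g); expanding and making the result monic gives the answer.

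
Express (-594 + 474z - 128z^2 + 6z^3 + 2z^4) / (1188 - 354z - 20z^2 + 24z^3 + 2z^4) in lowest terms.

Apply the Euclidean algorithm:
  2z^4 + 6z^3 - 128z^2 + 474z - 594 = (2z^4 + 24z^3 - 20z^2 - 354z + 1188) + (-18z^3 - 108z^2 + 828z - 1782)
  2z^4 + 24z^3 - 20z^2 - 354z + 1188 = (-(1/9)z - 2/3)(-18z^3 - 108z^2 + 828z - 1782) + (0)
Last nonzero remainder: -18z^3 - 108z^2 + 828z - 1782. Dividing through by -18 gives the monic gcd z^3 + 6z^2 - 46z + 99.
Cancel z^3 + 6z^2 - 46z + 99 from numerator and denominator to get the reduced form.

(-3 + z)/(6 + z)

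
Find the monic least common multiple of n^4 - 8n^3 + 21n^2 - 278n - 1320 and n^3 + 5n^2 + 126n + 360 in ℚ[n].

By polynomial division,
  n^4 - 8n^3 + 21n^2 - 278n - 1320 = (n - 13)(n^3 + 5n^2 + 126n + 360) + (-40n^2 + 1000n + 3360)
  n^3 + 5n^2 + 126n + 360 = (-(1/40)n - 3/4)(-40n^2 + 1000n + 3360) + (960n + 2880)
  -40n^2 + 1000n + 3360 = (-(1/24)n + 7/6)(960n + 2880) + (0)
Last nonzero remainder: 960n + 2880. Dividing through by 960 gives the monic gcd n + 3.
Then lcm(f, g) = f·g / gcd(f, g); expanding and making the result monic gives the answer.

n^6 - 6n^5 + 125n^4 - 1196n^3 + 644n^2 - 36000n - 158400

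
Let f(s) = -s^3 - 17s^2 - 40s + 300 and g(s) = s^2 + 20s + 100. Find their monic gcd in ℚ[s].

s^2 + 20s + 100

Euclidean algorithm in ℚ[s]:
  -s^3 - 17s^2 - 40s + 300 = (-s + 3)(s^2 + 20s + 100) + (0)
The last nonzero remainder s^2 + 20s + 100 is already monic.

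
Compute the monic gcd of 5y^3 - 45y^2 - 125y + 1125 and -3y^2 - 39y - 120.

y + 5

By polynomial division,
  5y^3 - 45y^2 - 125y + 1125 = (-(5/3)y + 110/3)(-3y^2 - 39y - 120) + (1105y + 5525)
  -3y^2 - 39y - 120 = (-(3/1105)y - 24/1105)(1105y + 5525) + (0)
Last nonzero remainder: 1105y + 5525. Dividing through by 1105 gives the monic gcd y + 5.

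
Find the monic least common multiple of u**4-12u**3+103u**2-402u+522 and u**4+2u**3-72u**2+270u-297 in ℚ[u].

u**6-4u**5-26u**4+818u**3-6093u**2+17442u-17226

By polynomial division,
  u**4-12u**3+103u**2-402u+522 = (u**4+2u**3-72u**2+270u-297) + (-14u**3+175u**2-672u+819)
  u**4+2u**3-72u**2+270u-297 = (-(1/14)u-29/28)(-14u**3+175u**2-672u+819) + ((245/4)u**2-(735/2)u+2205/4)
  -14u**3+175u**2-672u+819 = (-(8/35)u+52/35)((245/4)u**2-(735/2)u+2205/4) + (0)
Last nonzero remainder: (245/4)u**2-(735/2)u+2205/4. Dividing through by 245/4 gives the monic gcd u**2-6u+9.
Then lcm(f, g) = f·g / gcd(f, g); expanding and making the result monic gives the answer.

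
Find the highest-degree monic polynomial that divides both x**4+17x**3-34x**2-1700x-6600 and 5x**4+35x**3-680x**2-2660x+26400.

By polynomial division,
  x**4+17x**3-34x**2-1700x-6600 = (1/5)(5x**4+35x**3-680x**2-2660x+26400) + (10x**3+102x**2-1168x-11880)
  5x**4+35x**3-680x**2-2660x+26400 = ((1/2)x-8/5)(10x**3+102x**2-1168x-11880) + ((336/5)x**2+(7056/5)x+7392)
  10x**3+102x**2-1168x-11880 = ((25/168)x-45/28)((336/5)x**2+(7056/5)x+7392) + (0)
Last nonzero remainder: (336/5)x**2+(7056/5)x+7392. Dividing through by 336/5 gives the monic gcd x**2+21x+110.

x**2+21x+110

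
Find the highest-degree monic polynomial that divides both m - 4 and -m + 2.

1

Repeated division with remainder:
  m - 4 = (-1)(-m + 2) + (-2)
  -m + 2 = ((1/2)m - 1)(-2) + (0)
The last nonzero remainder is the constant -2, so the polynomials are coprime and gcd = 1.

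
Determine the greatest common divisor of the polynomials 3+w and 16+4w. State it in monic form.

1

Euclidean algorithm in ℚ[w]:
  w+3 = (1/4)(4w+16) + (-1)
  4w+16 = (-4w-16)(-1) + (0)
The last nonzero remainder is the constant -1, so the polynomials are coprime and gcd = 1.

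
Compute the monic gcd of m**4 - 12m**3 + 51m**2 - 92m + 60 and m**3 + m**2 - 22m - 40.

m - 5

Repeated division with remainder:
  m**4 - 12m**3 + 51m**2 - 92m + 60 = (m - 13)(m**3 + m**2 - 22m - 40) + (86m**2 - 338m - 460)
  m**3 + m**2 - 22m - 40 = ((1/86)m + 106/1849)(86m**2 - 338m - 460) + ((5040/1849)m - 25200/1849)
  86m**2 - 338m - 460 = ((79507/2520)m + 42527/1260)((5040/1849)m - 25200/1849) + (0)
Last nonzero remainder: (5040/1849)m - 25200/1849. Dividing through by 5040/1849 gives the monic gcd m - 5.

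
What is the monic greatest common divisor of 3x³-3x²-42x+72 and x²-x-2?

By polynomial division,
  3x³-3x²-42x+72 = (3x)(x²-x-2) + (-36x+72)
  x²-x-2 = (-(1/36)x-1/36)(-36x+72) + (0)
Last nonzero remainder: -36x+72. Dividing through by -36 gives the monic gcd x-2.

x-2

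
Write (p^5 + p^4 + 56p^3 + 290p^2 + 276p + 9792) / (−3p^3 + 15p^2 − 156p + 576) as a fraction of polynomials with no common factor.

(−p^3 − 2p^2 − 10p − 204)/(3p − 12)

Apply the Euclidean algorithm:
  p^5 + p^4 + 56p^3 + 290p^2 + 276p + 9792 = (−(1/3)p^2 − 2p − 34/3)(−3p^3 + 15p^2 − 156p + 576) + (340p^2 − 340p + 16320)
  −3p^3 + 15p^2 − 156p + 576 = (−(3/340)p + 3/85)(340p^2 − 340p + 16320) + (0)
Last nonzero remainder: 340p^2 − 340p + 16320. Dividing through by 340 gives the monic gcd p^2 − p + 48.
Cancel p^2 − p + 48 from numerator and denominator to get the reduced form.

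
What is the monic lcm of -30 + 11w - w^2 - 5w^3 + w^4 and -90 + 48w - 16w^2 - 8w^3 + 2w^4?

Euclidean algorithm in ℚ[w]:
  w^4 - 5w^3 - w^2 + 11w - 30 = (1/2)(2w^4 - 8w^3 - 16w^2 + 48w - 90) + (-w^3 + 7w^2 - 13w + 15)
  2w^4 - 8w^3 - 16w^2 + 48w - 90 = (-2w - 6)(-w^3 + 7w^2 - 13w + 15) + (0)
Last nonzero remainder: -w^3 + 7w^2 - 13w + 15. Dividing through by -1 gives the monic gcd w^3 - 7w^2 + 13w - 15.
Then lcm(f, g) = f·g / gcd(f, g); expanding and making the result monic gives the answer.

-90 + 3w + 8w^2 - 16w^3 - 2w^4 + w^5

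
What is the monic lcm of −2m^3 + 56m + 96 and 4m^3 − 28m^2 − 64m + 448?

m^5 − 11m^4 + 260m^2 − 256m − 1344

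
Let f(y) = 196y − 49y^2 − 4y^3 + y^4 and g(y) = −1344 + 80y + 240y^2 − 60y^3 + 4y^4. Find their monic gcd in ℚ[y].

28 − 11y + y^2

Repeated division with remainder:
  y^4 − 4y^3 − 49y^2 + 196y = (1/4)(4y^4 − 60y^3 + 240y^2 + 80y − 1344) + (11y^3 − 109y^2 + 176y + 336)
  4y^4 − 60y^3 + 240y^2 + 80y − 1344 = ((4/11)y − 224/121)(11y^3 − 109y^2 + 176y + 336) + (−(3120/121)y^2 + (3120/11)y − 87360/121)
  11y^3 − 109y^2 + 176y + 336 = (−(1331/3120)y − 121/260)(−(3120/121)y^2 + (3120/11)y − 87360/121) + (0)
Last nonzero remainder: −(3120/121)y^2 + (3120/11)y − 87360/121. Dividing through by −3120/121 gives the monic gcd y^2 − 11y + 28.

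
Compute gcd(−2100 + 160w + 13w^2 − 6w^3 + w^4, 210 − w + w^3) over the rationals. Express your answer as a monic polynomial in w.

6 + w

Apply the Euclidean algorithm:
  w^4 − 6w^3 + 13w^2 + 160w − 2100 = (w − 6)(w^3 − w + 210) + (14w^2 − 56w − 840)
  w^3 − w + 210 = ((1/14)w + 2/7)(14w^2 − 56w − 840) + (75w + 450)
  14w^2 − 56w − 840 = ((14/75)w − 28/15)(75w + 450) + (0)
Last nonzero remainder: 75w + 450. Dividing through by 75 gives the monic gcd w + 6.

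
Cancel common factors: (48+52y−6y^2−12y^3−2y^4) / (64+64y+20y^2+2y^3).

(6+5y−2y^2−y^3)/(8+6y+y^2)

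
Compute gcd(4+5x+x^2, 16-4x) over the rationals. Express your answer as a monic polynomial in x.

1

Euclidean algorithm in ℚ[x]:
  x^2+5x+4 = (-(1/4)x-9/4)(-4x+16) + (40)
  -4x+16 = (-(1/10)x+2/5)(40) + (0)
The last nonzero remainder is the constant 40, so the polynomials are coprime and gcd = 1.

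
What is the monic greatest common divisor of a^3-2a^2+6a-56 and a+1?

1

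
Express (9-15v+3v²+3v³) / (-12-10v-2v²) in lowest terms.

(-3+6v-3v²)/(4+2v)

By polynomial division,
  3v³+3v²-15v+9 = (-(3/2)v+6)(-2v²-10v-12) + (27v+81)
  -2v²-10v-12 = (-(2/27)v-4/27)(27v+81) + (0)
Last nonzero remainder: 27v+81. Dividing through by 27 gives the monic gcd v+3.
Cancel v+3 from numerator and denominator to get the reduced form.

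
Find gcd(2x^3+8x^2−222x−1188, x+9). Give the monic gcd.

Apply the Euclidean algorithm:
  2x^3+8x^2−222x−1188 = (2x^2−10x−132)(x+9) + (0)
The last nonzero remainder x+9 is already monic.

x+9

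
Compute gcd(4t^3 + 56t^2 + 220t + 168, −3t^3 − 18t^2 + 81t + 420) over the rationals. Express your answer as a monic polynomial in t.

Repeated division with remainder:
  4t^3 + 56t^2 + 220t + 168 = (−4/3)(−3t^3 − 18t^2 + 81t + 420) + (32t^2 + 328t + 728)
  −3t^3 − 18t^2 + 81t + 420 = (−(3/32)t + 51/128)(32t^2 + 328t + 728) + ((297/16)t + 2079/16)
  32t^2 + 328t + 728 = ((512/297)t + 1664/297)((297/16)t + 2079/16) + (0)
Last nonzero remainder: (297/16)t + 2079/16. Dividing through by 297/16 gives the monic gcd t + 7.

t + 7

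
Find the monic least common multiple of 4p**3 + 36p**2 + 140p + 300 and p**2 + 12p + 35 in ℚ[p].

By polynomial division,
  4p**3 + 36p**2 + 140p + 300 = (4p - 12)(p**2 + 12p + 35) + (144p + 720)
  p**2 + 12p + 35 = ((1/144)p + 7/144)(144p + 720) + (0)
Last nonzero remainder: 144p + 720. Dividing through by 144 gives the monic gcd p + 5.
Then lcm(f, g) = f·g / gcd(f, g); expanding and making the result monic gives the answer.

p**4 + 16p**3 + 98p**2 + 320p + 525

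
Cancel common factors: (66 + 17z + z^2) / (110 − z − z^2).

By polynomial division,
  z^2 + 17z + 66 = (−1)(−z^2 − z + 110) + (16z + 176)
  −z^2 − z + 110 = (−(1/16)z + 5/8)(16z + 176) + (0)
Last nonzero remainder: 16z + 176. Dividing through by 16 gives the monic gcd z + 11.
Cancel z + 11 from numerator and denominator to get the reduced form.

(−6 − z)/(−10 + z)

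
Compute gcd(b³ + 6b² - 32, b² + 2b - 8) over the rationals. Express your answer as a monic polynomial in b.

b² + 2b - 8

Apply the Euclidean algorithm:
  b³ + 6b² - 32 = (b + 4)(b² + 2b - 8) + (0)
The last nonzero remainder b² + 2b - 8 is already monic.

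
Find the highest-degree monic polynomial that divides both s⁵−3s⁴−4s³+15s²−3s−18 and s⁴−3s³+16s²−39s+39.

s²−3s+3

Euclidean algorithm in ℚ[s]:
  s⁵−3s⁴−4s³+15s²−3s−18 = (s)(s⁴−3s³+16s²−39s+39) + (−20s³+54s²−42s−18)
  s⁴−3s³+16s²−39s+39 = (−(1/20)s+3/200)(−20s³+54s²−42s−18) + ((1309/100)s²−(3927/100)s+3927/100)
  −20s³+54s²−42s−18 = (−(2000/1309)s−600/1309)((1309/100)s²−(3927/100)s+3927/100) + (0)
Last nonzero remainder: (1309/100)s²−(3927/100)s+3927/100. Dividing through by 1309/100 gives the monic gcd s²−3s+3.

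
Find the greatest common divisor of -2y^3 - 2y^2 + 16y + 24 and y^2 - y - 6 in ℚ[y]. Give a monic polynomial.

y^2 - y - 6

Euclidean algorithm in ℚ[y]:
  -2y^3 - 2y^2 + 16y + 24 = (-2y - 4)(y^2 - y - 6) + (0)
The last nonzero remainder y^2 - y - 6 is already monic.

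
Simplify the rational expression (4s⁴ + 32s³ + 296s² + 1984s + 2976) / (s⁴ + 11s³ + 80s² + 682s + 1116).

(4s + 24)/(s + 9)

Apply the Euclidean algorithm:
  4s⁴ + 32s³ + 296s² + 1984s + 2976 = (4)(s⁴ + 11s³ + 80s² + 682s + 1116) + (-12s³ - 24s² - 744s - 1488)
  s⁴ + 11s³ + 80s² + 682s + 1116 = (-(1/12)s - 3/4)(-12s³ - 24s² - 744s - 1488) + (0)
Last nonzero remainder: -12s³ - 24s² - 744s - 1488. Dividing through by -12 gives the monic gcd s³ + 2s² + 62s + 124.
Cancel s³ + 2s² + 62s + 124 from numerator and denominator to get the reduced form.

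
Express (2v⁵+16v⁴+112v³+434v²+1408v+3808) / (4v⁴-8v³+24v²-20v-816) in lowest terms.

(v³+9v²+48v+112)/(2v²-2v-24)

Euclidean algorithm in ℚ[v]:
  2v⁵+16v⁴+112v³+434v²+1408v+3808 = ((1/2)v+5)(4v⁴-8v³+24v²-20v-816) + (140v³+324v²+1916v+7888)
  4v⁴-8v³+24v²-20v-816 = ((1/35)v-151/1225)(140v³+324v²+1916v+7888) + ((11264/1225)v²-(11264/1225)v+191488/1225)
  140v³+324v²+1916v+7888 = ((42875/2816)v+35525/704)((11264/1225)v²-(11264/1225)v+191488/1225) + (0)
Last nonzero remainder: (11264/1225)v²-(11264/1225)v+191488/1225. Dividing through by 11264/1225 gives the monic gcd v²-v+17.
Cancel v²-v+17 from numerator and denominator to get the reduced form.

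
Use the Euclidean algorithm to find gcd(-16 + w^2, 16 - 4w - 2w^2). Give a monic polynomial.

4 + w

Apply the Euclidean algorithm:
  w^2 - 16 = (-1/2)(-2w^2 - 4w + 16) + (-2w - 8)
  -2w^2 - 4w + 16 = (w - 2)(-2w - 8) + (0)
Last nonzero remainder: -2w - 8. Dividing through by -2 gives the monic gcd w + 4.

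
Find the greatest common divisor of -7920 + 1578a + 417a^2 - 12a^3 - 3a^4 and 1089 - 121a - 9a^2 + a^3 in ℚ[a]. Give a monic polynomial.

Apply the Euclidean algorithm:
  -3a^4 - 12a^3 + 417a^2 + 1578a - 7920 = (-3a - 39)(a^3 - 9a^2 - 121a + 1089) + (-297a^2 + 126a + 34551)
  a^3 - 9a^2 - 121a + 1089 = (-(1/297)a + 283/9801)(-297a^2 + 126a + 34551) + (-(9044/1089)a + 9044/99)
  -297a^2 + 126a + 34551 = ((323433/9044)a + 3420549/9044)(-(9044/1089)a + 9044/99) + (0)
Last nonzero remainder: -(9044/1089)a + 9044/99. Dividing through by -9044/1089 gives the monic gcd a - 11.

-11 + a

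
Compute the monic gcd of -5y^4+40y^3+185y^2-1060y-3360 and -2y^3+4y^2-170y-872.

y+4

By polynomial division,
  -5y^4+40y^3+185y^2-1060y-3360 = ((5/2)y-15)(-2y^3+4y^2-170y-872) + (670y^2-1430y-16440)
  -2y^3+4y^2-170y-872 = (-(1/335)y-9/22445)(670y^2-1430y-16440) + (-(986000/4489)y-3944000/4489)
  670y^2-1430y-16440 = (-(300763/98600)y+1844979/98600)(-(986000/4489)y-3944000/4489) + (0)
Last nonzero remainder: -(986000/4489)y-3944000/4489. Dividing through by -986000/4489 gives the monic gcd y+4.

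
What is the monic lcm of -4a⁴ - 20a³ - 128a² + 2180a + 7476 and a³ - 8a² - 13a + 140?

Apply the Euclidean algorithm:
  -4a⁴ - 20a³ - 128a² + 2180a + 7476 = (-4a - 52)(a³ - 8a² - 13a + 140) + (-596a² + 2064a + 14756)
  a³ - 8a² - 13a + 140 = (-(1/596)a + 169/22201)(-596a² + 2064a + 14756) + (-(87768/22201)a + 614376/22201)
  -596a² + 2064a + 14756 = ((3307949/21942)a + 11699927/21942)(-(87768/22201)a + 614376/22201) + (0)
Last nonzero remainder: -(87768/22201)a + 614376/22201. Dividing through by -87768/22201 gives the monic gcd a - 7.
Then lcm(f, g) = f·g / gcd(f, g); expanding and making the result monic gives the answer.

a⁶ + 4a⁵ + 7a⁴ - 677a³ - 1964a² + 12769a + 37380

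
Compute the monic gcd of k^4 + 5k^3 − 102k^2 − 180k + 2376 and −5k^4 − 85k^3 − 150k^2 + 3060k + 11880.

By polynomial division,
  k^4 + 5k^3 − 102k^2 − 180k + 2376 = (−1/5)(−5k^4 − 85k^3 − 150k^2 + 3060k + 11880) + (−12k^3 − 132k^2 + 432k + 4752)
  −5k^4 − 85k^3 − 150k^2 + 3060k + 11880 = ((5/12)k + 5/2)(−12k^3 − 132k^2 + 432k + 4752) + (0)
Last nonzero remainder: −12k^3 − 132k^2 + 432k + 4752. Dividing through by −12 gives the monic gcd k^3 + 11k^2 − 36k − 396.

k^3 + 11k^2 − 36k − 396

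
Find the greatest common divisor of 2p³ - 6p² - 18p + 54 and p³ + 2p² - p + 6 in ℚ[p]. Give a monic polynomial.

Repeated division with remainder:
  2p³ - 6p² - 18p + 54 = (2)(p³ + 2p² - p + 6) + (-10p² - 16p + 42)
  p³ + 2p² - p + 6 = (-(1/10)p - 1/25)(-10p² - 16p + 42) + ((64/25)p + 192/25)
  -10p² - 16p + 42 = (-(125/32)p + 175/32)((64/25)p + 192/25) + (0)
Last nonzero remainder: (64/25)p + 192/25. Dividing through by 64/25 gives the monic gcd p + 3.

p + 3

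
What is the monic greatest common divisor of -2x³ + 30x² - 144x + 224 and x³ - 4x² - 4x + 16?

x - 4

Apply the Euclidean algorithm:
  -2x³ + 30x² - 144x + 224 = (-2)(x³ - 4x² - 4x + 16) + (22x² - 152x + 256)
  x³ - 4x² - 4x + 16 = ((1/22)x + 16/121)(22x² - 152x + 256) + ((540/121)x - 2160/121)
  22x² - 152x + 256 = ((1331/270)x - 1936/135)((540/121)x - 2160/121) + (0)
Last nonzero remainder: (540/121)x - 2160/121. Dividing through by 540/121 gives the monic gcd x - 4.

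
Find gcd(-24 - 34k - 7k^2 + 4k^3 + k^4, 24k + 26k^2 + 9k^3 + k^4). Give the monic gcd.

By polynomial division,
  k^4 + 4k^3 - 7k^2 - 34k - 24 = (k^4 + 9k^3 + 26k^2 + 24k) + (-5k^3 - 33k^2 - 58k - 24)
  k^4 + 9k^3 + 26k^2 + 24k = (-(1/5)k - 12/25)(-5k^3 - 33k^2 - 58k - 24) + (-(36/25)k^2 - (216/25)k - 288/25)
  -5k^3 - 33k^2 - 58k - 24 = ((125/36)k + 25/12)(-(36/25)k^2 - (216/25)k - 288/25) + (0)
Last nonzero remainder: -(36/25)k^2 - (216/25)k - 288/25. Dividing through by -36/25 gives the monic gcd k^2 + 6k + 8.

8 + 6k + k^2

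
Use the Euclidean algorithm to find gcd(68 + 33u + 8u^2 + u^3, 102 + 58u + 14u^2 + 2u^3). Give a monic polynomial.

By polynomial division,
  u^3 + 8u^2 + 33u + 68 = (1/2)(2u^3 + 14u^2 + 58u + 102) + (u^2 + 4u + 17)
  2u^3 + 14u^2 + 58u + 102 = (2u + 6)(u^2 + 4u + 17) + (0)
The last nonzero remainder u^2 + 4u + 17 is already monic.

17 + 4u + u^2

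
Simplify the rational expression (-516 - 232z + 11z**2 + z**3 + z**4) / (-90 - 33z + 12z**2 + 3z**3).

By polynomial division,
  z**4 + z**3 + 11z**2 - 232z - 516 = ((1/3)z - 1)(3z**3 + 12z**2 - 33z - 90) + (34z**2 - 235z - 606)
  3z**3 + 12z**2 - 33z - 90 = ((3/34)z + 1113/1156)(34z**2 - 235z - 606) + ((285219/1156)z + 285219/578)
  34z**2 - 235z - 606 = ((39304/285219)z - 116756/95073)((285219/1156)z + 285219/578) + (0)
Last nonzero remainder: (285219/1156)z + 285219/578. Dividing through by 285219/1156 gives the monic gcd z + 2.
Cancel z + 2 from numerator and denominator to get the reduced form.

(-258 + 13z - z**2 + z**3)/(-45 + 6z + 3z**2)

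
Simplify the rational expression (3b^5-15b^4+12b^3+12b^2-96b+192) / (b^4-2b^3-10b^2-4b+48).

Repeated division with remainder:
  3b^5-15b^4+12b^3+12b^2-96b+192 = (3b-9)(b^4-2b^3-10b^2-4b+48) + (24b^3-66b^2-276b+624)
  b^4-2b^3-10b^2-4b+48 = ((1/24)b+1/32)(24b^3-66b^2-276b+624) + ((57/16)b^2-(171/8)b+57/2)
  24b^3-66b^2-276b+624 = ((128/19)b+416/19)((57/16)b^2-(171/8)b+57/2) + (0)
Last nonzero remainder: (57/16)b^2-(171/8)b+57/2. Dividing through by 57/16 gives the monic gcd b^2-6b+8.
Cancel b^2-6b+8 from numerator and denominator to get the reduced form.

(3b^3+3b^2+6b+24)/(b^2+4b+6)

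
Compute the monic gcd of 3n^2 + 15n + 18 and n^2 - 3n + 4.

1

Apply the Euclidean algorithm:
  3n^2 + 15n + 18 = (3)(n^2 - 3n + 4) + (24n + 6)
  n^2 - 3n + 4 = ((1/24)n - 13/96)(24n + 6) + (77/16)
  24n + 6 = ((384/77)n + 96/77)(77/16) + (0)
The last nonzero remainder is the constant 77/16, so the polynomials are coprime and gcd = 1.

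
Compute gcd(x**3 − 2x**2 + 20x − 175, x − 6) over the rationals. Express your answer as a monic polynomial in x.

1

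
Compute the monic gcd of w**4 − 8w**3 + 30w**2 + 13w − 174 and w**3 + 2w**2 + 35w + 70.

w + 2

Apply the Euclidean algorithm:
  w**4 − 8w**3 + 30w**2 + 13w − 174 = (w − 10)(w**3 + 2w**2 + 35w + 70) + (15w**2 + 293w + 526)
  w**3 + 2w**2 + 35w + 70 = ((1/15)w − 263/225)(15w**2 + 293w + 526) + ((77044/225)w + 154088/225)
  15w**2 + 293w + 526 = ((3375/77044)w + 59175/77044)((77044/225)w + 154088/225) + (0)
Last nonzero remainder: (77044/225)w + 154088/225. Dividing through by 77044/225 gives the monic gcd w + 2.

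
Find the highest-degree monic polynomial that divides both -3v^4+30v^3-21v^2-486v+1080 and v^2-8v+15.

v^2-8v+15

By polynomial division,
  -3v^4+30v^3-21v^2-486v+1080 = (-3v^2+6v+72)(v^2-8v+15) + (0)
The last nonzero remainder v^2-8v+15 is already monic.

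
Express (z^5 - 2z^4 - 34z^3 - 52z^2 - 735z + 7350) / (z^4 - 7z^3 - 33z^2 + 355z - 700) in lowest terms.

Repeated division with remainder:
  z^5 - 2z^4 - 34z^3 - 52z^2 - 735z + 7350 = (z + 5)(z^4 - 7z^3 - 33z^2 + 355z - 700) + (34z^3 - 242z^2 - 1810z + 10850)
  z^4 - 7z^3 - 33z^2 + 355z - 700 = ((1/34)z + 1/289)(34z^3 - 242z^2 - 1810z + 10850) + ((6090/289)z^2 + (12180/289)z - 213150/289)
  34z^3 - 242z^2 - 1810z + 10850 = ((4913/3045)z - 8959/609)((6090/289)z^2 + (12180/289)z - 213150/289) + (0)
Last nonzero remainder: (6090/289)z^2 + (12180/289)z - 213150/289. Dividing through by 6090/289 gives the monic gcd z^2 + 2z - 35.
Cancel z^2 + 2z - 35 from numerator and denominator to get the reduced form.

(z^3 - 4z^2 + 9z - 210)/(z^2 - 9z + 20)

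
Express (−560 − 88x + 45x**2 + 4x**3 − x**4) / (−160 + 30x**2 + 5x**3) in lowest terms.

By polynomial division,
  −x**4 + 4x**3 + 45x**2 − 88x − 560 = (−(1/5)x + 2)(5x**3 + 30x**2 − 160) + (−15x**2 − 120x − 240)
  5x**3 + 30x**2 − 160 = (−(1/3)x + 2/3)(−15x**2 − 120x − 240) + (0)
Last nonzero remainder: −15x**2 − 120x − 240. Dividing through by −15 gives the monic gcd x**2 + 8x + 16.
Cancel x**2 + 8x + 16 from numerator and denominator to get the reduced form.

(−35 + 12x − x**2)/(−10 + 5x)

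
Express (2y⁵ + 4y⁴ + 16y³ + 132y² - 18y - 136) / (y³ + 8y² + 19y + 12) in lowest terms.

(2y³ - 6y² + 38y - 34)/(y + 3)

Apply the Euclidean algorithm:
  2y⁵ + 4y⁴ + 16y³ + 132y² - 18y - 136 = (2y² - 12y + 74)(y³ + 8y² + 19y + 12) + (-256y² - 1280y - 1024)
  y³ + 8y² + 19y + 12 = (-(1/256)y - 3/256)(-256y² - 1280y - 1024) + (0)
Last nonzero remainder: -256y² - 1280y - 1024. Dividing through by -256 gives the monic gcd y² + 5y + 4.
Cancel y² + 5y + 4 from numerator and denominator to get the reduced form.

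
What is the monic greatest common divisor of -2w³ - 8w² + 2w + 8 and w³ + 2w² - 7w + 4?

w² + 3w - 4

Repeated division with remainder:
  -2w³ - 8w² + 2w + 8 = (-2)(w³ + 2w² - 7w + 4) + (-4w² - 12w + 16)
  w³ + 2w² - 7w + 4 = (-(1/4)w + 1/4)(-4w² - 12w + 16) + (0)
Last nonzero remainder: -4w² - 12w + 16. Dividing through by -4 gives the monic gcd w² + 3w - 4.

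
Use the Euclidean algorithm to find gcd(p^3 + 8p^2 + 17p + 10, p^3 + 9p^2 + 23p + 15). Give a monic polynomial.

Repeated division with remainder:
  p^3 + 8p^2 + 17p + 10 = (p^3 + 9p^2 + 23p + 15) + (-p^2 - 6p - 5)
  p^3 + 9p^2 + 23p + 15 = (-p - 3)(-p^2 - 6p - 5) + (0)
Last nonzero remainder: -p^2 - 6p - 5. Dividing through by -1 gives the monic gcd p^2 + 6p + 5.

p^2 + 6p + 5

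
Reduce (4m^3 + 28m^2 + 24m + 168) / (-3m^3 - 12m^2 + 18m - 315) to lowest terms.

(-4m^2 - 24)/(3m^2 - 9m + 45)

Repeated division with remainder:
  4m^3 + 28m^2 + 24m + 168 = (-4/3)(-3m^3 - 12m^2 + 18m - 315) + (12m^2 + 48m - 252)
  -3m^3 - 12m^2 + 18m - 315 = (-(1/4)m)(12m^2 + 48m - 252) + (-45m - 315)
  12m^2 + 48m - 252 = (-(4/15)m + 4/5)(-45m - 315) + (0)
Last nonzero remainder: -45m - 315. Dividing through by -45 gives the monic gcd m + 7.
Cancel m + 7 from numerator and denominator to get the reduced form.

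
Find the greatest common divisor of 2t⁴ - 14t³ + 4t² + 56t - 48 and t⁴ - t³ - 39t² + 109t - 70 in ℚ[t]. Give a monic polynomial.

By polynomial division,
  2t⁴ - 14t³ + 4t² + 56t - 48 = (2)(t⁴ - t³ - 39t² + 109t - 70) + (-12t³ + 82t² - 162t + 92)
  t⁴ - t³ - 39t² + 109t - 70 = (-(1/12)t - 35/72)(-12t³ + 82t² - 162t + 92) + (-(455/36)t² + (455/12)t - 455/18)
  -12t³ + 82t² - 162t + 92 = ((432/455)t - 1656/455)(-(455/36)t² + (455/12)t - 455/18) + (0)
Last nonzero remainder: -(455/36)t² + (455/12)t - 455/18. Dividing through by -455/36 gives the monic gcd t² - 3t + 2.

t² - 3t + 2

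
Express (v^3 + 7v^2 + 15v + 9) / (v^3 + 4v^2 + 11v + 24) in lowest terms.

(v^2 + 4v + 3)/(v^2 + v + 8)

By polynomial division,
  v^3 + 7v^2 + 15v + 9 = (v^3 + 4v^2 + 11v + 24) + (3v^2 + 4v − 15)
  v^3 + 4v^2 + 11v + 24 = ((1/3)v + 8/9)(3v^2 + 4v − 15) + ((112/9)v + 112/3)
  3v^2 + 4v − 15 = ((27/112)v − 45/112)((112/9)v + 112/3) + (0)
Last nonzero remainder: (112/9)v + 112/3. Dividing through by 112/9 gives the monic gcd v + 3.
Cancel v + 3 from numerator and denominator to get the reduced form.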